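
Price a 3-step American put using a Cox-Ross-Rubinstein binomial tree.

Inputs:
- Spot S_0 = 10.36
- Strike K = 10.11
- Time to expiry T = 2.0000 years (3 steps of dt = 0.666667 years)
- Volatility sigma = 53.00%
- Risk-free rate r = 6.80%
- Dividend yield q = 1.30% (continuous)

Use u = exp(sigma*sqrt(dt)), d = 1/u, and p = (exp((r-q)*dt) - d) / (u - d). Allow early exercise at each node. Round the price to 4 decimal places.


Answer: Price = V(0,0) = 2.4959

Derivation:
dt = T/N = 0.666667
u = exp(sigma*sqrt(dt)) = 1.541480; d = 1/u = 0.648727
p = (exp((r-q)*dt) - d) / (u - d) = 0.435305
Discount per step: exp(-r*dt) = 0.955679
Stock lattice S(k, i) with i counting down-moves:
  k=0: S(0,0) = 10.3600
  k=1: S(1,0) = 15.9697; S(1,1) = 6.7208
  k=2: S(2,0) = 24.6170; S(2,1) = 10.3600; S(2,2) = 4.3600
  k=3: S(3,0) = 37.9467; S(3,1) = 15.9697; S(3,2) = 6.7208; S(3,3) = 2.8284
Terminal payoffs V(N, i) = max(K - S_T, 0):
  V(3,0) = 0.000000; V(3,1) = 0.000000; V(3,2) = 3.389188; V(3,3) = 7.281567
Backward induction: V(k, i) = exp(-r*dt) * [p * V(k+1, i) + (1-p) * V(k+1, i+1)]; then take max(V_cont, immediate exercise) for American.
  V(2,0) = exp(-r*dt) * [p*0.000000 + (1-p)*0.000000] = 0.000000; exercise = 0.000000; V(2,0) = max -> 0.000000
  V(2,1) = exp(-r*dt) * [p*0.000000 + (1-p)*3.389188] = 1.829032; exercise = 0.000000; V(2,1) = max -> 1.829032
  V(2,2) = exp(-r*dt) * [p*3.389188 + (1-p)*7.281567] = 5.339564; exercise = 5.750027; V(2,2) = max -> 5.750027
  V(1,0) = exp(-r*dt) * [p*0.000000 + (1-p)*1.829032] = 0.987068; exercise = 0.000000; V(1,0) = max -> 0.987068
  V(1,1) = exp(-r*dt) * [p*1.829032 + (1-p)*5.750027] = 3.863999; exercise = 3.389188; V(1,1) = max -> 3.863999
  V(0,0) = exp(-r*dt) * [p*0.987068 + (1-p)*3.863999] = 2.495904; exercise = 0.000000; V(0,0) = max -> 2.495904


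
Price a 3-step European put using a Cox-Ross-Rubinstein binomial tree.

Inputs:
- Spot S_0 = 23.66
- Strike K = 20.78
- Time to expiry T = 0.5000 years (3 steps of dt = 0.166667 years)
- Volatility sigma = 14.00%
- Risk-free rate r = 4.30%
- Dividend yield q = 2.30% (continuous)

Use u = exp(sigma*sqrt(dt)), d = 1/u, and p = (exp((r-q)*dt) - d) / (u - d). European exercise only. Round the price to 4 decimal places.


Answer: Price = V(0,0) = 0.0948

Derivation:
dt = T/N = 0.166667
u = exp(sigma*sqrt(dt)) = 1.058820; d = 1/u = 0.944448
p = (exp((r-q)*dt) - d) / (u - d) = 0.514909
Discount per step: exp(-r*dt) = 0.992859
Stock lattice S(k, i) with i counting down-moves:
  k=0: S(0,0) = 23.6600
  k=1: S(1,0) = 25.0517; S(1,1) = 22.3456
  k=2: S(2,0) = 26.5252; S(2,1) = 23.6600; S(2,2) = 21.1043
  k=3: S(3,0) = 28.0854; S(3,1) = 25.0517; S(3,2) = 22.3456; S(3,3) = 19.9319
Terminal payoffs V(N, i) = max(K - S_T, 0):
  V(3,0) = 0.000000; V(3,1) = 0.000000; V(3,2) = 0.000000; V(3,3) = 0.848098
Backward induction: V(k, i) = exp(-r*dt) * [p * V(k+1, i) + (1-p) * V(k+1, i+1)].
  V(2,0) = exp(-r*dt) * [p*0.000000 + (1-p)*0.000000] = 0.000000
  V(2,1) = exp(-r*dt) * [p*0.000000 + (1-p)*0.000000] = 0.000000
  V(2,2) = exp(-r*dt) * [p*0.000000 + (1-p)*0.848098] = 0.408467
  V(1,0) = exp(-r*dt) * [p*0.000000 + (1-p)*0.000000] = 0.000000
  V(1,1) = exp(-r*dt) * [p*0.000000 + (1-p)*0.408467] = 0.196729
  V(0,0) = exp(-r*dt) * [p*0.000000 + (1-p)*0.196729] = 0.094750


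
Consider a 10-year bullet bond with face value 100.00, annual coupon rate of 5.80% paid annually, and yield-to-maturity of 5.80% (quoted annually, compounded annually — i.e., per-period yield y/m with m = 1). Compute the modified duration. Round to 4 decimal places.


Answer: Modified duration = 7.4303

Derivation:
Coupon per period c = face * coupon_rate / m = 5.800000
Periods per year m = 1; per-period yield y/m = 0.058000
Number of cashflows N = 10
Cashflows (t years, CF_t, discount factor 1/(1+y/m)^(m*t), PV):
  t = 1.0000: CF_t = 5.800000, DF = 0.945180, PV = 5.482042
  t = 2.0000: CF_t = 5.800000, DF = 0.893364, PV = 5.181514
  t = 3.0000: CF_t = 5.800000, DF = 0.844390, PV = 4.897461
  t = 4.0000: CF_t = 5.800000, DF = 0.798100, PV = 4.628980
  t = 5.0000: CF_t = 5.800000, DF = 0.754348, PV = 4.375218
  t = 6.0000: CF_t = 5.800000, DF = 0.712994, PV = 4.135366
  t = 7.0000: CF_t = 5.800000, DF = 0.673908, PV = 3.908664
  t = 8.0000: CF_t = 5.800000, DF = 0.636964, PV = 3.694389
  t = 9.0000: CF_t = 5.800000, DF = 0.602045, PV = 3.491861
  t = 10.0000: CF_t = 105.800000, DF = 0.569041, PV = 60.204505
Price P = sum_t PV_t = 100.000000
First compute Macaulay numerator sum_t t * PV_t:
  t * PV_t at t = 1.0000: 5.482042
  t * PV_t at t = 2.0000: 10.363028
  t * PV_t at t = 3.0000: 14.692383
  t * PV_t at t = 4.0000: 18.515921
  t * PV_t at t = 5.0000: 21.876088
  t * PV_t at t = 6.0000: 24.812198
  t * PV_t at t = 7.0000: 27.360647
  t * PV_t at t = 8.0000: 29.555114
  t * PV_t at t = 9.0000: 31.426752
  t * PV_t at t = 10.0000: 602.045051
Macaulay duration D = 786.129222 / 100.000000 = 7.861292
Modified duration = D / (1 + y/m) = 7.861292 / (1 + 0.058000) = 7.430333


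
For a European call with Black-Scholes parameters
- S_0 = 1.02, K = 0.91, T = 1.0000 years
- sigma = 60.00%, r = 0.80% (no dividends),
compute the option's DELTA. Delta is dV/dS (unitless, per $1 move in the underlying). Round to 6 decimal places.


Answer: Delta = 0.692701

Derivation:
d1 = 0.5035221779; d2 = -0.0964778221
phi(d1) = 0.3514436741; exp(-qT) = 1.0000000000; exp(-rT) = 0.9920319148
N(d1) = 0.6927014042
Delta = exp(-qT) * N(d1) = 1.0000000000 * 0.6927014042 = 0.692701


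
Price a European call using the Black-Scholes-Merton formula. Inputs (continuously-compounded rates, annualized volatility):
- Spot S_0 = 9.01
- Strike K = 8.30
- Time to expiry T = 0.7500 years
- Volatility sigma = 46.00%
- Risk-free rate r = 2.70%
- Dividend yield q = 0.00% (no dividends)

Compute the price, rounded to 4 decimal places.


Answer: Price = 1.8353

Derivation:
d1 = (ln(S/K) + (r - q + 0.5*sigma^2) * T) / (sigma * sqrt(T)) = 0.45605540
d2 = d1 - sigma * sqrt(T) = 0.05768371
exp(-rT) = 0.97995365; exp(-qT) = 1.00000000
C = S_0 * exp(-qT) * N(d1) - K * exp(-rT) * N(d2)
N(d1) = 0.67582493; N(d2) = 0.52299972
C = 9.0100 * 1.00000000 * 0.67582493 - 8.3000 * 0.97995365 * 0.52299972 = 1.8353


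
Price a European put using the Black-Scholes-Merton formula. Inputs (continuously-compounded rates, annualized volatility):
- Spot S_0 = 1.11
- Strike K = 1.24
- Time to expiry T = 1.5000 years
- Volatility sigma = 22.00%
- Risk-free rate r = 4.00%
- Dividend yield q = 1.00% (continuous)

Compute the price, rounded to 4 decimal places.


d1 = (ln(S/K) + (r - q + 0.5*sigma^2) * T) / (sigma * sqrt(T)) = -0.10930426
d2 = d1 - sigma * sqrt(T) = -0.37874814
exp(-rT) = 0.94176453; exp(-qT) = 0.98511194
P = K * exp(-rT) * N(-d2) - S_0 * exp(-qT) * N(-d1)
N(-d1) = 0.54351942; N(-d2) = 0.64756255
P = 1.2400 * 0.94176453 * 0.64756255 - 1.1100 * 0.98511194 * 0.54351942 = 0.1619

Answer: Price = 0.1619


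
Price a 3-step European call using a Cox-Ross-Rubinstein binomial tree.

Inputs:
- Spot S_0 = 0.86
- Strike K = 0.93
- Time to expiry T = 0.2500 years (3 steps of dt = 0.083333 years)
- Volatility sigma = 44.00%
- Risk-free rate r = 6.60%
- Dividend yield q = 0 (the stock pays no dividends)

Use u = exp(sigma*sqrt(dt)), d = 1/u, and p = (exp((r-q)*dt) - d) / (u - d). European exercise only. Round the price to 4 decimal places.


dt = T/N = 0.083333
u = exp(sigma*sqrt(dt)) = 1.135436; d = 1/u = 0.880719
p = (exp((r-q)*dt) - d) / (u - d) = 0.489940
Discount per step: exp(-r*dt) = 0.994515
Stock lattice S(k, i) with i counting down-moves:
  k=0: S(0,0) = 0.8600
  k=1: S(1,0) = 0.9765; S(1,1) = 0.7574
  k=2: S(2,0) = 1.1087; S(2,1) = 0.8600; S(2,2) = 0.6671
  k=3: S(3,0) = 1.2589; S(3,1) = 0.9765; S(3,2) = 0.7574; S(3,3) = 0.5875
Terminal payoffs V(N, i) = max(S_T - K, 0):
  V(3,0) = 0.328887; V(3,1) = 0.046475; V(3,2) = 0.000000; V(3,3) = 0.000000
Backward induction: V(k, i) = exp(-r*dt) * [p * V(k+1, i) + (1-p) * V(k+1, i+1)].
  V(2,0) = exp(-r*dt) * [p*0.328887 + (1-p)*0.046475] = 0.183827
  V(2,1) = exp(-r*dt) * [p*0.046475 + (1-p)*0.000000] = 0.022645
  V(2,2) = exp(-r*dt) * [p*0.000000 + (1-p)*0.000000] = 0.000000
  V(1,0) = exp(-r*dt) * [p*0.183827 + (1-p)*0.022645] = 0.101057
  V(1,1) = exp(-r*dt) * [p*0.022645 + (1-p)*0.000000] = 0.011034
  V(0,0) = exp(-r*dt) * [p*0.101057 + (1-p)*0.011034] = 0.054838

Answer: Price = V(0,0) = 0.0548


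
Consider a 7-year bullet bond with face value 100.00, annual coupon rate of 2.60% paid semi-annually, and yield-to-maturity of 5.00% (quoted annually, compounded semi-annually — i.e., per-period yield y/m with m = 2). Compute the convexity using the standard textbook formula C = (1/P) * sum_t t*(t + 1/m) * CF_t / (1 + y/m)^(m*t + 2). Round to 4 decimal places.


Coupon per period c = face * coupon_rate / m = 1.300000
Periods per year m = 2; per-period yield y/m = 0.025000
Number of cashflows N = 14
Cashflows (t years, CF_t, discount factor 1/(1+y/m)^(m*t), PV):
  t = 0.5000: CF_t = 1.300000, DF = 0.975610, PV = 1.268293
  t = 1.0000: CF_t = 1.300000, DF = 0.951814, PV = 1.237359
  t = 1.5000: CF_t = 1.300000, DF = 0.928599, PV = 1.207179
  t = 2.0000: CF_t = 1.300000, DF = 0.905951, PV = 1.177736
  t = 2.5000: CF_t = 1.300000, DF = 0.883854, PV = 1.149011
  t = 3.0000: CF_t = 1.300000, DF = 0.862297, PV = 1.120986
  t = 3.5000: CF_t = 1.300000, DF = 0.841265, PV = 1.093645
  t = 4.0000: CF_t = 1.300000, DF = 0.820747, PV = 1.066971
  t = 4.5000: CF_t = 1.300000, DF = 0.800728, PV = 1.040947
  t = 5.0000: CF_t = 1.300000, DF = 0.781198, PV = 1.015558
  t = 5.5000: CF_t = 1.300000, DF = 0.762145, PV = 0.990788
  t = 6.0000: CF_t = 1.300000, DF = 0.743556, PV = 0.966623
  t = 6.5000: CF_t = 1.300000, DF = 0.725420, PV = 0.943046
  t = 7.0000: CF_t = 101.300000, DF = 0.707727, PV = 71.692765
Price P = sum_t PV_t = 85.970905
Convexity numerator sum_t t*(t + 1/m) * CF_t / (1+y/m)^(m*t + 2):
  t = 0.5000: term = 0.603590
  t = 1.0000: term = 1.766604
  t = 1.5000: term = 3.447032
  t = 2.0000: term = 5.604930
  t = 2.5000: term = 8.202336
  t = 3.0000: term = 11.203191
  t = 3.5000: term = 14.573256
  t = 4.0000: term = 18.280043
  t = 4.5000: term = 22.292735
  t = 5.0000: term = 26.582123
  t = 5.5000: term = 31.120534
  t = 6.0000: term = 35.881769
  t = 6.5000: term = 40.841038
  t = 7.0000: term = 3582.505803
Convexity = (1/P) * sum = 3802.904981 / 85.970905 = 44.234790

Answer: Convexity = 44.2348


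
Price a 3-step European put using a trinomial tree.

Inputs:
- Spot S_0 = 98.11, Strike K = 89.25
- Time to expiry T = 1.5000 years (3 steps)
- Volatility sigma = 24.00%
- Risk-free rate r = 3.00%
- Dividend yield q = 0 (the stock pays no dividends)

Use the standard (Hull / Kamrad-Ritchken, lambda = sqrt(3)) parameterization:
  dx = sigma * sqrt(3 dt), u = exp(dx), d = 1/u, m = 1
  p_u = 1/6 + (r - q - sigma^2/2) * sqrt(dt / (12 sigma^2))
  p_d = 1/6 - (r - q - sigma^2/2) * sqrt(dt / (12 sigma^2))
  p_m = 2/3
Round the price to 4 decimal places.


Answer: Price = V(0,0) = 5.6521

Derivation:
dt = T/N = 0.500000; dx = sigma*sqrt(3*dt) = 0.293939
u = exp(dx) = 1.341702; d = 1/u = 0.745322
p_u = 0.167687, p_m = 0.666667, p_d = 0.165646
Discount per step: exp(-r*dt) = 0.985112
Stock lattice S(k, j) with j the centered position index:
  k=0: S(0,+0) = 98.1100
  k=1: S(1,-1) = 73.1236; S(1,+0) = 98.1100; S(1,+1) = 131.6344
  k=2: S(2,-2) = 54.5006; S(2,-1) = 73.1236; S(2,+0) = 98.1100; S(2,+1) = 131.6344; S(2,+2) = 176.6140
  k=3: S(3,-3) = 40.6205; S(3,-2) = 54.5006; S(3,-1) = 73.1236; S(3,+0) = 98.1100; S(3,+1) = 131.6344; S(3,+2) = 176.6140; S(3,+3) = 236.9634
Terminal payoffs V(N, j) = max(K - S_T, 0):
  V(3,-3) = 48.629495; V(3,-2) = 34.749397; V(3,-1) = 16.126446; V(3,+0) = 0.000000; V(3,+1) = 0.000000; V(3,+2) = 0.000000; V(3,+3) = 0.000000
Backward induction: V(k, j) = exp(-r*dt) * [p_u * V(k+1, j+1) + p_m * V(k+1, j) + p_d * V(k+1, j-1)]
  V(2,-2) = exp(-r*dt) * [p_u*16.126446 + p_m*34.749397 + p_d*48.629495] = 33.420660
  V(2,-1) = exp(-r*dt) * [p_u*0.000000 + p_m*16.126446 + p_d*34.749397] = 16.261306
  V(2,+0) = exp(-r*dt) * [p_u*0.000000 + p_m*0.000000 + p_d*16.126446] = 2.631512
  V(2,+1) = exp(-r*dt) * [p_u*0.000000 + p_m*0.000000 + p_d*0.000000] = 0.000000
  V(2,+2) = exp(-r*dt) * [p_u*0.000000 + p_m*0.000000 + p_d*0.000000] = 0.000000
  V(1,-1) = exp(-r*dt) * [p_u*2.631512 + p_m*16.261306 + p_d*33.420660] = 16.567753
  V(1,+0) = exp(-r*dt) * [p_u*0.000000 + p_m*2.631512 + p_d*16.261306] = 4.381741
  V(1,+1) = exp(-r*dt) * [p_u*0.000000 + p_m*0.000000 + p_d*2.631512] = 0.429410
  V(0,+0) = exp(-r*dt) * [p_u*0.429410 + p_m*4.381741 + p_d*16.567753] = 5.652129


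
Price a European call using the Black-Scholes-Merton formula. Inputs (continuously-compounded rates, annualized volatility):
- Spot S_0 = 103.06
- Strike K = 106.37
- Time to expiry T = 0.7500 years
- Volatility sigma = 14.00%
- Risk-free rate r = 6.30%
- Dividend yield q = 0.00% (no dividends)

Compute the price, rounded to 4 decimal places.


d1 = (ln(S/K) + (r - q + 0.5*sigma^2) * T) / (sigma * sqrt(T)) = 0.18959985
d2 = d1 - sigma * sqrt(T) = 0.06835630
exp(-rT) = 0.95384891; exp(-qT) = 1.00000000
C = S_0 * exp(-qT) * N(d1) - K * exp(-rT) * N(d2)
N(d1) = 0.57518865; N(d2) = 0.52724900
C = 103.0600 * 1.00000000 * 0.57518865 - 106.3700 * 0.95384891 * 0.52724900 = 5.7838

Answer: Price = 5.7838


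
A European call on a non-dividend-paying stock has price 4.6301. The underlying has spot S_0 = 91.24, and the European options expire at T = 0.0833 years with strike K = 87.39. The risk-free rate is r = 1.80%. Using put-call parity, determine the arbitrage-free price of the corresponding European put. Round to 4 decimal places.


Put-call parity: C - P = S_0 * exp(-qT) - K * exp(-rT).
S_0 * exp(-qT) = 91.2400 * 1.00000000 = 91.24000000
K * exp(-rT) = 87.3900 * 0.99850172 = 87.25906562
P = C - S*exp(-qT) + K*exp(-rT)
P = 4.6301 - 91.24000000 + 87.25906562 = 0.6492

Answer: Put price = 0.6492


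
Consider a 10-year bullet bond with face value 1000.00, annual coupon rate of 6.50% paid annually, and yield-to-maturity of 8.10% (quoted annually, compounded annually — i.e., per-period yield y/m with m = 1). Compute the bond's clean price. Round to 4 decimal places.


Answer: Price = 893.1213

Derivation:
Coupon per period c = face * coupon_rate / m = 65.000000
Periods per year m = 1; per-period yield y/m = 0.081000
Number of cashflows N = 10
Cashflows (t years, CF_t, discount factor 1/(1+y/m)^(m*t), PV):
  t = 1.0000: CF_t = 65.000000, DF = 0.925069, PV = 60.129510
  t = 2.0000: CF_t = 65.000000, DF = 0.855753, PV = 55.623968
  t = 3.0000: CF_t = 65.000000, DF = 0.791631, PV = 51.456030
  t = 4.0000: CF_t = 65.000000, DF = 0.732314, PV = 47.600398
  t = 5.0000: CF_t = 65.000000, DF = 0.677441, PV = 44.033670
  t = 6.0000: CF_t = 65.000000, DF = 0.626680, PV = 40.734200
  t = 7.0000: CF_t = 65.000000, DF = 0.579722, PV = 37.681961
  t = 8.0000: CF_t = 65.000000, DF = 0.536284, PV = 34.858429
  t = 9.0000: CF_t = 65.000000, DF = 0.496099, PV = 32.246465
  t = 10.0000: CF_t = 1065.000000, DF = 0.458926, PV = 488.756637
Price P = sum_t PV_t = 893.121268


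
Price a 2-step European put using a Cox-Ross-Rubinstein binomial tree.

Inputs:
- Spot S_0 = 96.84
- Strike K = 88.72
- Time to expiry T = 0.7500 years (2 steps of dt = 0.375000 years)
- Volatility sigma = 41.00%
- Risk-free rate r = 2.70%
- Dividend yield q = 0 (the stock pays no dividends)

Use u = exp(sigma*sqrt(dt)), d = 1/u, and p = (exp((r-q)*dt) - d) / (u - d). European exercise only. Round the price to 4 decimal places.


dt = T/N = 0.375000
u = exp(sigma*sqrt(dt)) = 1.285404; d = 1/u = 0.777966
p = (exp((r-q)*dt) - d) / (u - d) = 0.457614
Discount per step: exp(-r*dt) = 0.989926
Stock lattice S(k, i) with i counting down-moves:
  k=0: S(0,0) = 96.8400
  k=1: S(1,0) = 124.4785; S(1,1) = 75.3382
  k=2: S(2,0) = 160.0051; S(2,1) = 96.8400; S(2,2) = 58.6106
Terminal payoffs V(N, i) = max(K - S_T, 0):
  V(2,0) = 0.000000; V(2,1) = 0.000000; V(2,2) = 30.109449
Backward induction: V(k, i) = exp(-r*dt) * [p * V(k+1, i) + (1-p) * V(k+1, i+1)].
  V(1,0) = exp(-r*dt) * [p*0.000000 + (1-p)*0.000000] = 0.000000
  V(1,1) = exp(-r*dt) * [p*0.000000 + (1-p)*30.109449] = 16.166426
  V(0,0) = exp(-r*dt) * [p*0.000000 + (1-p)*16.166426] = 8.680110

Answer: Price = V(0,0) = 8.6801


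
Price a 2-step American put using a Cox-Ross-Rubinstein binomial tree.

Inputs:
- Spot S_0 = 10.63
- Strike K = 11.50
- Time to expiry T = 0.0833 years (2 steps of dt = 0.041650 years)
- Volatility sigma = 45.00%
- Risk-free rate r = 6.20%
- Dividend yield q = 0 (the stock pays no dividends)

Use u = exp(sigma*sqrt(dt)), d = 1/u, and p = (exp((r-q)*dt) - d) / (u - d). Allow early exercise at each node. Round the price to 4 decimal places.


dt = T/N = 0.041650
u = exp(sigma*sqrt(dt)) = 1.096187; d = 1/u = 0.912253
p = (exp((r-q)*dt) - d) / (u - d) = 0.491114
Discount per step: exp(-r*dt) = 0.997421
Stock lattice S(k, i) with i counting down-moves:
  k=0: S(0,0) = 10.6300
  k=1: S(1,0) = 11.6525; S(1,1) = 9.6973
  k=2: S(2,0) = 12.7733; S(2,1) = 10.6300; S(2,2) = 8.8464
Terminal payoffs V(N, i) = max(K - S_T, 0):
  V(2,0) = 0.000000; V(2,1) = 0.870000; V(2,2) = 2.653648
Backward induction: V(k, i) = exp(-r*dt) * [p * V(k+1, i) + (1-p) * V(k+1, i+1)]; then take max(V_cont, immediate exercise) for American.
  V(1,0) = exp(-r*dt) * [p*0.000000 + (1-p)*0.870000] = 0.441589; exercise = 0.000000; V(1,0) = max -> 0.441589
  V(1,1) = exp(-r*dt) * [p*0.870000 + (1-p)*2.653648] = 1.773088; exercise = 1.802747; V(1,1) = max -> 1.802747
  V(0,0) = exp(-r*dt) * [p*0.441589 + (1-p)*1.802747] = 1.131337; exercise = 0.870000; V(0,0) = max -> 1.131337

Answer: Price = V(0,0) = 1.1313


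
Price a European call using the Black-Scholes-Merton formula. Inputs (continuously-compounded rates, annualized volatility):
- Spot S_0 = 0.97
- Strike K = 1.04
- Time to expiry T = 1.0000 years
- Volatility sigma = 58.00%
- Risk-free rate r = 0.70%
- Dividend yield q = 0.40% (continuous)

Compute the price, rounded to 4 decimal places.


Answer: Price = 0.1962

Derivation:
d1 = (ln(S/K) + (r - q + 0.5*sigma^2) * T) / (sigma * sqrt(T)) = 0.17503462
d2 = d1 - sigma * sqrt(T) = -0.40496538
exp(-rT) = 0.99302444; exp(-qT) = 0.99600799
C = S_0 * exp(-qT) * N(d1) - K * exp(-rT) * N(d2)
N(d1) = 0.56947378; N(d2) = 0.34275148
C = 0.9700 * 0.99600799 * 0.56947378 - 1.0400 * 0.99302444 * 0.34275148 = 0.1962


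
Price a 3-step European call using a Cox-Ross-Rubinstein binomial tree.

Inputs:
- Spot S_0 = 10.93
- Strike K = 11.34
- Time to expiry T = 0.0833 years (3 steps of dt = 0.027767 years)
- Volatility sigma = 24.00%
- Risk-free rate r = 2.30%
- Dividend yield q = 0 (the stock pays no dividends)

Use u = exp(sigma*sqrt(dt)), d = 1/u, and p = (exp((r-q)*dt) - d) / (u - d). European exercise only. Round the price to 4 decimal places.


Answer: Price = V(0,0) = 0.1346

Derivation:
dt = T/N = 0.027767
u = exp(sigma*sqrt(dt)) = 1.040802; d = 1/u = 0.960797
p = (exp((r-q)*dt) - d) / (u - d) = 0.497988
Discount per step: exp(-r*dt) = 0.999362
Stock lattice S(k, i) with i counting down-moves:
  k=0: S(0,0) = 10.9300
  k=1: S(1,0) = 11.3760; S(1,1) = 10.5015
  k=2: S(2,0) = 11.8401; S(2,1) = 10.9300; S(2,2) = 10.0898
  k=3: S(3,0) = 12.3232; S(3,1) = 11.3760; S(3,2) = 10.5015; S(3,3) = 9.6943
Terminal payoffs V(N, i) = max(S_T - K, 0):
  V(3,0) = 0.983245; V(3,1) = 0.035971; V(3,2) = 0.000000; V(3,3) = 0.000000
Backward induction: V(k, i) = exp(-r*dt) * [p * V(k+1, i) + (1-p) * V(k+1, i+1)].
  V(2,0) = exp(-r*dt) * [p*0.983245 + (1-p)*0.035971] = 0.507378
  V(2,1) = exp(-r*dt) * [p*0.035971 + (1-p)*0.000000] = 0.017902
  V(2,2) = exp(-r*dt) * [p*0.000000 + (1-p)*0.000000] = 0.000000
  V(1,0) = exp(-r*dt) * [p*0.507378 + (1-p)*0.017902] = 0.261488
  V(1,1) = exp(-r*dt) * [p*0.017902 + (1-p)*0.000000] = 0.008909
  V(0,0) = exp(-r*dt) * [p*0.261488 + (1-p)*0.008909] = 0.134604


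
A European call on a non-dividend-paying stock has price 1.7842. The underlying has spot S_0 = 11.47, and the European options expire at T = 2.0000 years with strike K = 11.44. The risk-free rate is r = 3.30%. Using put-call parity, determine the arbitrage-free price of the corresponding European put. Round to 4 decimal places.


Answer: Put price = 1.0235

Derivation:
Put-call parity: C - P = S_0 * exp(-qT) - K * exp(-rT).
S_0 * exp(-qT) = 11.4700 * 1.00000000 = 11.47000000
K * exp(-rT) = 11.4400 * 0.93613086 = 10.70933709
P = C - S*exp(-qT) + K*exp(-rT)
P = 1.7842 - 11.47000000 + 10.70933709 = 1.0235


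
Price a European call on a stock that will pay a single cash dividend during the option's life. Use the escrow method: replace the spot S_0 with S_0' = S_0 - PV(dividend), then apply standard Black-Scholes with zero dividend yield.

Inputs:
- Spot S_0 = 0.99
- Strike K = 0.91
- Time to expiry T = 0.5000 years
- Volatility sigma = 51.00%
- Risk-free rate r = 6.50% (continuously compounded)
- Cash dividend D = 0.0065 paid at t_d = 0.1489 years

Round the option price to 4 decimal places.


PV(D) = D * exp(-r * t_d) = 0.0065 * 0.99036819 = 0.00643739
S_0' = S_0 - PV(D) = 0.9900 - 0.00643739 = 0.98356261
d1 = (ln(S_0'/K) + (r + sigma^2/2)*T) / (sigma*sqrt(T)) = 0.48599503
d2 = d1 - sigma*sqrt(T) = 0.12537057
exp(-rT) = 0.96802245
N(d1) = 0.68651465; N(d2) = 0.54988491
C = S_0' * N(d1) - K * exp(-rT) * N(d2) = 0.98356261 * 0.68651465 - 0.9100 * 0.96802245 * 0.54988491 = 0.1908

Answer: Price = 0.1908


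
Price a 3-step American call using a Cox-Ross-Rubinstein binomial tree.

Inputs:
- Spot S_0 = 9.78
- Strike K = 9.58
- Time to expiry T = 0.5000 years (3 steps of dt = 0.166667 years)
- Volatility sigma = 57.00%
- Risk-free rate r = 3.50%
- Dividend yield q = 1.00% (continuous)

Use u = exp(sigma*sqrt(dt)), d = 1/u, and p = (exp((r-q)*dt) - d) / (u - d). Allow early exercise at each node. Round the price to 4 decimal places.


dt = T/N = 0.166667
u = exp(sigma*sqrt(dt)) = 1.262005; d = 1/u = 0.792390
p = (exp((r-q)*dt) - d) / (u - d) = 0.450977
Discount per step: exp(-r*dt) = 0.994184
Stock lattice S(k, i) with i counting down-moves:
  k=0: S(0,0) = 9.7800
  k=1: S(1,0) = 12.3424; S(1,1) = 7.7496
  k=2: S(2,0) = 15.5762; S(2,1) = 9.7800; S(2,2) = 6.1407
  k=3: S(3,0) = 19.6572; S(3,1) = 12.3424; S(3,2) = 7.7496; S(3,3) = 4.8658
Terminal payoffs V(N, i) = max(S_T - K, 0):
  V(3,0) = 10.077207; V(3,1) = 2.762406; V(3,2) = 0.000000; V(3,3) = 0.000000
Backward induction: V(k, i) = exp(-r*dt) * [p * V(k+1, i) + (1-p) * V(k+1, i+1)]; then take max(V_cont, immediate exercise) for American.
  V(2,0) = exp(-r*dt) * [p*10.077207 + (1-p)*2.762406] = 6.025957; exercise = 5.996175; V(2,0) = max -> 6.025957
  V(2,1) = exp(-r*dt) * [p*2.762406 + (1-p)*0.000000] = 1.238535; exercise = 0.200000; V(2,1) = max -> 1.238535
  V(2,2) = exp(-r*dt) * [p*0.000000 + (1-p)*0.000000] = 0.000000; exercise = 0.000000; V(2,2) = max -> 0.000000
  V(1,0) = exp(-r*dt) * [p*6.025957 + (1-p)*1.238535] = 3.377790; exercise = 2.762406; V(1,0) = max -> 3.377790
  V(1,1) = exp(-r*dt) * [p*1.238535 + (1-p)*0.000000] = 0.555302; exercise = 0.000000; V(1,1) = max -> 0.555302
  V(0,0) = exp(-r*dt) * [p*3.377790 + (1-p)*0.555302] = 1.817545; exercise = 0.200000; V(0,0) = max -> 1.817545

Answer: Price = V(0,0) = 1.8175


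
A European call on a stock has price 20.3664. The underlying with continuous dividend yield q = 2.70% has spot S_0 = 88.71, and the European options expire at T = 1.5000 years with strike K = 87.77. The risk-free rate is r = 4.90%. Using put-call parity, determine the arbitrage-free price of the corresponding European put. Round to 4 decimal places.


Put-call parity: C - P = S_0 * exp(-qT) - K * exp(-rT).
S_0 * exp(-qT) = 88.7100 * 0.96030916 = 85.18902598
K * exp(-rT) = 87.7700 * 0.92913615 = 81.55027952
P = C - S*exp(-qT) + K*exp(-rT)
P = 20.3664 - 85.18902598 + 81.55027952 = 16.7277

Answer: Put price = 16.7277


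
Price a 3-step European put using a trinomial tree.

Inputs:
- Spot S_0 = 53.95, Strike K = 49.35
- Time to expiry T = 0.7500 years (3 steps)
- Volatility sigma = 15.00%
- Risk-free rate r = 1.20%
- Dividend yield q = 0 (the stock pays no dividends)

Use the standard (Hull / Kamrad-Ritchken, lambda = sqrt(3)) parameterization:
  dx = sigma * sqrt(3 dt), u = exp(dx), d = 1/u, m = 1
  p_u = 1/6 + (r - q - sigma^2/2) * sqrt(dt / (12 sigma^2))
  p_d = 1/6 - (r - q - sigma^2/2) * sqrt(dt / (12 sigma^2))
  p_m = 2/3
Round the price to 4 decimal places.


Answer: Price = V(0,0) = 0.9402

Derivation:
dt = T/N = 0.250000; dx = sigma*sqrt(3*dt) = 0.129904
u = exp(dx) = 1.138719; d = 1/u = 0.878180
p_u = 0.167388, p_m = 0.666667, p_d = 0.165945
Discount per step: exp(-r*dt) = 0.997004
Stock lattice S(k, j) with j the centered position index:
  k=0: S(0,+0) = 53.9500
  k=1: S(1,-1) = 47.3778; S(1,+0) = 53.9500; S(1,+1) = 61.4339
  k=2: S(2,-2) = 41.6062; S(2,-1) = 47.3778; S(2,+0) = 53.9500; S(2,+1) = 61.4339; S(2,+2) = 69.9559
  k=3: S(3,-3) = 36.5378; S(3,-2) = 41.6062; S(3,-1) = 47.3778; S(3,+0) = 53.9500; S(3,+1) = 61.4339; S(3,+2) = 69.9559; S(3,+3) = 79.6601
Terminal payoffs V(N, j) = max(K - S_T, 0):
  V(3,-3) = 12.812240; V(3,-2) = 7.743764; V(3,-1) = 1.972194; V(3,+0) = 0.000000; V(3,+1) = 0.000000; V(3,+2) = 0.000000; V(3,+3) = 0.000000
Backward induction: V(k, j) = exp(-r*dt) * [p_u * V(k+1, j+1) + p_m * V(k+1, j) + p_d * V(k+1, j-1)]
  V(2,-2) = exp(-r*dt) * [p_u*1.972194 + p_m*7.743764 + p_d*12.812240] = 7.595936
  V(2,-1) = exp(-r*dt) * [p_u*0.000000 + p_m*1.972194 + p_d*7.743764] = 2.592047
  V(2,+0) = exp(-r*dt) * [p_u*0.000000 + p_m*0.000000 + p_d*1.972194] = 0.326295
  V(2,+1) = exp(-r*dt) * [p_u*0.000000 + p_m*0.000000 + p_d*0.000000] = 0.000000
  V(2,+2) = exp(-r*dt) * [p_u*0.000000 + p_m*0.000000 + p_d*0.000000] = 0.000000
  V(1,-1) = exp(-r*dt) * [p_u*0.326295 + p_m*2.592047 + p_d*7.595936] = 3.034041
  V(1,+0) = exp(-r*dt) * [p_u*0.000000 + p_m*0.326295 + p_d*2.592047] = 0.645727
  V(1,+1) = exp(-r*dt) * [p_u*0.000000 + p_m*0.000000 + p_d*0.326295] = 0.053985
  V(0,+0) = exp(-r*dt) * [p_u*0.053985 + p_m*0.645727 + p_d*3.034041] = 0.940180


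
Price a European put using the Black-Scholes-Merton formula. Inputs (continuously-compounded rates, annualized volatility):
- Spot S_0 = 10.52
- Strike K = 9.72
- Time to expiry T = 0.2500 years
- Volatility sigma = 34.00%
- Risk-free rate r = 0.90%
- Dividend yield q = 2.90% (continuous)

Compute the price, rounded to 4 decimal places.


Answer: Price = 0.3729

Derivation:
d1 = (ln(S/K) + (r - q + 0.5*sigma^2) * T) / (sigma * sqrt(T)) = 0.52083876
d2 = d1 - sigma * sqrt(T) = 0.35083876
exp(-rT) = 0.99775253; exp(-qT) = 0.99277622
P = K * exp(-rT) * N(-d2) - S_0 * exp(-qT) * N(-d1)
N(-d1) = 0.30123955; N(-d2) = 0.36285466
P = 9.7200 * 0.99775253 * 0.36285466 - 10.5200 * 0.99277622 * 0.30123955 = 0.3729


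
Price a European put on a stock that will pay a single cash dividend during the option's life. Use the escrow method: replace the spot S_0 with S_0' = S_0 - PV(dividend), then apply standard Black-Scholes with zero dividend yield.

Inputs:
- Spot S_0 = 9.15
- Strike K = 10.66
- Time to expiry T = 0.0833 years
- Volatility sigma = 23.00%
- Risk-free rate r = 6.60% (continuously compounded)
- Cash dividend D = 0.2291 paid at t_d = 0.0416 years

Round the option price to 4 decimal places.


Answer: Price = 1.6810

Derivation:
PV(D) = D * exp(-r * t_d) = 0.2291 * 0.99725817 = 0.22847185
S_0' = S_0 - PV(D) = 9.1500 - 0.22847185 = 8.92152815
d1 = (ln(S_0'/K) + (r + sigma^2/2)*T) / (sigma*sqrt(T)) = -2.56590766
d2 = d1 - sigma*sqrt(T) = -2.63228967
exp(-rT) = 0.99451729
N(-d1) = 0.99485469; N(-d2) = 0.99575942
P = K * exp(-rT) * N(-d2) - S_0' * N(-d1) = 10.6600 * 0.99451729 * 0.99575942 - 8.92152815 * 0.99485469 = 1.6810


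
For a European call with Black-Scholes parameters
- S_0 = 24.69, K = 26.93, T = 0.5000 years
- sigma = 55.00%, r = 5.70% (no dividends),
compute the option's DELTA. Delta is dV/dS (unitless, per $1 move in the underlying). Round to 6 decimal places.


Answer: Delta = 0.517722

Derivation:
d1 = 0.0444381810; d2 = -0.3444705486
phi(d1) = 0.3985485688; exp(-qT) = 1.0000000000; exp(-rT) = 0.9719022941
N(d1) = 0.5177224362
Delta = exp(-qT) * N(d1) = 1.0000000000 * 0.5177224362 = 0.517722


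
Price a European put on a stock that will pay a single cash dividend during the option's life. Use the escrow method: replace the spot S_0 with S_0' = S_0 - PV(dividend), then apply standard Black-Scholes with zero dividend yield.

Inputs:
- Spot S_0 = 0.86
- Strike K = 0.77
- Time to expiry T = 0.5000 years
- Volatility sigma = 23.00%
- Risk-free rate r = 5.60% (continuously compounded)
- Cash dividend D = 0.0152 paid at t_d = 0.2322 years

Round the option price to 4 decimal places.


Answer: Price = 0.0171

Derivation:
PV(D) = D * exp(-r * t_d) = 0.0152 * 0.98708098 = 0.01500363
S_0' = S_0 - PV(D) = 0.8600 - 0.01500363 = 0.84499637
d1 = (ln(S_0'/K) + (r + sigma^2/2)*T) / (sigma*sqrt(T)) = 0.82495883
d2 = d1 - sigma*sqrt(T) = 0.66232427
exp(-rT) = 0.97238837
N(-d1) = 0.20469748; N(-d2) = 0.25388171
P = K * exp(-rT) * N(-d2) - S_0' * N(-d1) = 0.7700 * 0.97238837 * 0.25388171 - 0.84499637 * 0.20469748 = 0.0171


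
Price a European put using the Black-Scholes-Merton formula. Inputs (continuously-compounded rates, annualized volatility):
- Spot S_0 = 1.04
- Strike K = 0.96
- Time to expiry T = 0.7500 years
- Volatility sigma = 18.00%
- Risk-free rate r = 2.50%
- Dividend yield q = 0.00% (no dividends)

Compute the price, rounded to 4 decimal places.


d1 = (ln(S/K) + (r - q + 0.5*sigma^2) * T) / (sigma * sqrt(T)) = 0.71169780
d2 = d1 - sigma * sqrt(T) = 0.55581323
exp(-rT) = 0.98142469; exp(-qT) = 1.00000000
P = K * exp(-rT) * N(-d2) - S_0 * exp(-qT) * N(-d1)
N(-d1) = 0.23832596; N(-d2) = 0.28916927
P = 0.9600 * 0.98142469 * 0.28916927 - 1.0400 * 1.00000000 * 0.23832596 = 0.0246

Answer: Price = 0.0246


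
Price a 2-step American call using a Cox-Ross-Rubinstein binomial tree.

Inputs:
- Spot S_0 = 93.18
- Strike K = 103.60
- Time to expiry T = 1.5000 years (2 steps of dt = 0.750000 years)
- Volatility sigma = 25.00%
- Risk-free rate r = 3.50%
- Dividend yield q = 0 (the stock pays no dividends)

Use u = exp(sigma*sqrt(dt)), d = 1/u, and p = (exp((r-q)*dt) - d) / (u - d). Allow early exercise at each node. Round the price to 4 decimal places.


dt = T/N = 0.750000
u = exp(sigma*sqrt(dt)) = 1.241731; d = 1/u = 0.805327
p = (exp((r-q)*dt) - d) / (u - d) = 0.507031
Discount per step: exp(-r*dt) = 0.974092
Stock lattice S(k, i) with i counting down-moves:
  k=0: S(0,0) = 93.1800
  k=1: S(1,0) = 115.7045; S(1,1) = 75.0404
  k=2: S(2,0) = 143.6739; S(2,1) = 93.1800; S(2,2) = 60.4321
Terminal payoffs V(N, i) = max(S_T - K, 0):
  V(2,0) = 40.073851; V(2,1) = 0.000000; V(2,2) = 0.000000
Backward induction: V(k, i) = exp(-r*dt) * [p * V(k+1, i) + (1-p) * V(k+1, i+1)]; then take max(V_cont, immediate exercise) for American.
  V(1,0) = exp(-r*dt) * [p*40.073851 + (1-p)*0.000000] = 19.792260; exercise = 12.104492; V(1,0) = max -> 19.792260
  V(1,1) = exp(-r*dt) * [p*0.000000 + (1-p)*0.000000] = 0.000000; exercise = 0.000000; V(1,1) = max -> 0.000000
  V(0,0) = exp(-r*dt) * [p*19.792260 + (1-p)*0.000000] = 9.775291; exercise = 0.000000; V(0,0) = max -> 9.775291

Answer: Price = V(0,0) = 9.7753


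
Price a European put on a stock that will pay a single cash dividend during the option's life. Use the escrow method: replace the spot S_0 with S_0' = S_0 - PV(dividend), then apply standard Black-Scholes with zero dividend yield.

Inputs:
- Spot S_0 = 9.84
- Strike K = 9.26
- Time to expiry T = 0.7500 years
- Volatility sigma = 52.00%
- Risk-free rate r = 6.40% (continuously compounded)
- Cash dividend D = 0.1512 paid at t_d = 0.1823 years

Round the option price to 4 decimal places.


Answer: Price = 1.2519

Derivation:
PV(D) = D * exp(-r * t_d) = 0.1512 * 0.98840060 = 0.14944617
S_0' = S_0 - PV(D) = 9.8400 - 0.14944617 = 9.69055383
d1 = (ln(S_0'/K) + (r + sigma^2/2)*T) / (sigma*sqrt(T)) = 0.43267413
d2 = d1 - sigma*sqrt(T) = -0.01765908
exp(-rT) = 0.95313379
N(-d1) = 0.33262576; N(-d2) = 0.50704459
P = K * exp(-rT) * N(-d2) - S_0' * N(-d1) = 9.2600 * 0.95313379 * 0.50704459 - 9.69055383 * 0.33262576 = 1.2519


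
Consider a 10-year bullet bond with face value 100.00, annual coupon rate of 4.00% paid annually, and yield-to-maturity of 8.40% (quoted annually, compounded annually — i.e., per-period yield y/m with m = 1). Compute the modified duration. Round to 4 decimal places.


Coupon per period c = face * coupon_rate / m = 4.000000
Periods per year m = 1; per-period yield y/m = 0.084000
Number of cashflows N = 10
Cashflows (t years, CF_t, discount factor 1/(1+y/m)^(m*t), PV):
  t = 1.0000: CF_t = 4.000000, DF = 0.922509, PV = 3.690037
  t = 2.0000: CF_t = 4.000000, DF = 0.851023, PV = 3.404093
  t = 3.0000: CF_t = 4.000000, DF = 0.785077, PV = 3.140307
  t = 4.0000: CF_t = 4.000000, DF = 0.724241, PV = 2.896962
  t = 5.0000: CF_t = 4.000000, DF = 0.668119, PV = 2.672475
  t = 6.0000: CF_t = 4.000000, DF = 0.616346, PV = 2.465382
  t = 7.0000: CF_t = 4.000000, DF = 0.568585, PV = 2.274338
  t = 8.0000: CF_t = 4.000000, DF = 0.524524, PV = 2.098098
  t = 9.0000: CF_t = 4.000000, DF = 0.483879, PV = 1.935515
  t = 10.0000: CF_t = 104.000000, DF = 0.446383, PV = 46.423782
Price P = sum_t PV_t = 71.000989
First compute Macaulay numerator sum_t t * PV_t:
  t * PV_t at t = 1.0000: 3.690037
  t * PV_t at t = 2.0000: 6.808186
  t * PV_t at t = 3.0000: 9.420922
  t * PV_t at t = 4.0000: 11.587850
  t * PV_t at t = 5.0000: 13.362373
  t * PV_t at t = 6.0000: 14.792295
  t * PV_t at t = 7.0000: 15.920366
  t * PV_t at t = 8.0000: 16.784783
  t * PV_t at t = 9.0000: 17.419631
  t * PV_t at t = 10.0000: 464.237819
Macaulay duration D = 574.024261 / 71.000989 = 8.084736
Modified duration = D / (1 + y/m) = 8.084736 / (1 + 0.084000) = 7.458244

Answer: Modified duration = 7.4582


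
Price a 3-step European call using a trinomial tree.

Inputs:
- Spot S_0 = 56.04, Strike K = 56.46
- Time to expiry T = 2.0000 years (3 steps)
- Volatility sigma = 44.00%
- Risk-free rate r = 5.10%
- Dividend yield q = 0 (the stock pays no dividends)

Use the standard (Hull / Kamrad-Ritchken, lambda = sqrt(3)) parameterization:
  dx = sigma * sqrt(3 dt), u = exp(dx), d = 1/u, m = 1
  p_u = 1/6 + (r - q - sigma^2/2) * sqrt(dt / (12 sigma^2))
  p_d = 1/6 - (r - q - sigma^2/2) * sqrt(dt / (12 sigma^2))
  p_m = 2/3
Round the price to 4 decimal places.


Answer: Price = V(0,0) = 14.5382

Derivation:
dt = T/N = 0.666667; dx = sigma*sqrt(3*dt) = 0.622254
u = exp(dx) = 1.863123; d = 1/u = 0.536733
p_u = 0.142132, p_m = 0.666667, p_d = 0.191201
Discount per step: exp(-r*dt) = 0.966572
Stock lattice S(k, j) with j the centered position index:
  k=0: S(0,+0) = 56.0400
  k=1: S(1,-1) = 30.0785; S(1,+0) = 56.0400; S(1,+1) = 104.4094
  k=2: S(2,-2) = 16.1442; S(2,-1) = 30.0785; S(2,+0) = 56.0400; S(2,+1) = 104.4094; S(2,+2) = 194.5275
  k=3: S(3,-3) = 8.6651; S(3,-2) = 16.1442; S(3,-1) = 30.0785; S(3,+0) = 56.0400; S(3,+1) = 104.4094; S(3,+2) = 194.5275; S(3,+3) = 362.4286
Terminal payoffs V(N, j) = max(S_T - K, 0):
  V(3,-3) = 0.000000; V(3,-2) = 0.000000; V(3,-1) = 0.000000; V(3,+0) = 0.000000; V(3,+1) = 47.949398; V(3,+2) = 138.067522; V(3,+3) = 305.968649
Backward induction: V(k, j) = exp(-r*dt) * [p_u * V(k+1, j+1) + p_m * V(k+1, j) + p_d * V(k+1, j-1)]
  V(2,-2) = exp(-r*dt) * [p_u*0.000000 + p_m*0.000000 + p_d*0.000000] = 0.000000
  V(2,-1) = exp(-r*dt) * [p_u*0.000000 + p_m*0.000000 + p_d*0.000000] = 0.000000
  V(2,+0) = exp(-r*dt) * [p_u*47.949398 + p_m*0.000000 + p_d*0.000000] = 6.587333
  V(2,+1) = exp(-r*dt) * [p_u*138.067522 + p_m*47.949398 + p_d*0.000000] = 49.865527
  V(2,+2) = exp(-r*dt) * [p_u*305.968649 + p_m*138.067522 + p_d*47.949398] = 139.863856
  V(1,-1) = exp(-r*dt) * [p_u*6.587333 + p_m*0.000000 + p_d*0.000000] = 0.904974
  V(1,+0) = exp(-r*dt) * [p_u*49.865527 + p_m*6.587333 + p_d*0.000000] = 11.095325
  V(1,+1) = exp(-r*dt) * [p_u*139.863856 + p_m*49.865527 + p_d*6.587333] = 52.564428
  V(0,+0) = exp(-r*dt) * [p_u*52.564428 + p_m*11.095325 + p_d*0.904974] = 14.538215


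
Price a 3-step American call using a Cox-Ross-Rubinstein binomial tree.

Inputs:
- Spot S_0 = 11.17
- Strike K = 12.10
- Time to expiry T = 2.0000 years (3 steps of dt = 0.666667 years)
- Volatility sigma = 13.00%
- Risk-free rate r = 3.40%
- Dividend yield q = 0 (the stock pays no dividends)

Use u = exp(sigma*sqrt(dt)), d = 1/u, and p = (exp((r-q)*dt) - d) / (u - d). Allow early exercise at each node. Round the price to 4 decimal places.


Answer: Price = V(0,0) = 0.7251

Derivation:
dt = T/N = 0.666667
u = exp(sigma*sqrt(dt)) = 1.111983; d = 1/u = 0.899295
p = (exp((r-q)*dt) - d) / (u - d) = 0.581278
Discount per step: exp(-r*dt) = 0.977588
Stock lattice S(k, i) with i counting down-moves:
  k=0: S(0,0) = 11.1700
  k=1: S(1,0) = 12.4208; S(1,1) = 10.0451
  k=2: S(2,0) = 13.8118; S(2,1) = 11.1700; S(2,2) = 9.0335
  k=3: S(3,0) = 15.3584; S(3,1) = 12.4208; S(3,2) = 10.0451; S(3,3) = 8.1238
Terminal payoffs V(N, i) = max(S_T - K, 0):
  V(3,0) = 3.258442; V(3,1) = 0.320846; V(3,2) = 0.000000; V(3,3) = 0.000000
Backward induction: V(k, i) = exp(-r*dt) * [p * V(k+1, i) + (1-p) * V(k+1, i+1)]; then take max(V_cont, immediate exercise) for American.
  V(2,0) = exp(-r*dt) * [p*3.258442 + (1-p)*0.320846] = 1.982946; exercise = 1.711764; V(2,0) = max -> 1.982946
  V(2,1) = exp(-r*dt) * [p*0.320846 + (1-p)*0.000000] = 0.182321; exercise = 0.000000; V(2,1) = max -> 0.182321
  V(2,2) = exp(-r*dt) * [p*0.000000 + (1-p)*0.000000] = 0.000000; exercise = 0.000000; V(2,2) = max -> 0.000000
  V(1,0) = exp(-r*dt) * [p*1.982946 + (1-p)*0.182321] = 1.201441; exercise = 0.320846; V(1,0) = max -> 1.201441
  V(1,1) = exp(-r*dt) * [p*0.182321 + (1-p)*0.000000] = 0.103604; exercise = 0.000000; V(1,1) = max -> 0.103604
  V(0,0) = exp(-r*dt) * [p*1.201441 + (1-p)*0.103604] = 0.725129; exercise = 0.000000; V(0,0) = max -> 0.725129


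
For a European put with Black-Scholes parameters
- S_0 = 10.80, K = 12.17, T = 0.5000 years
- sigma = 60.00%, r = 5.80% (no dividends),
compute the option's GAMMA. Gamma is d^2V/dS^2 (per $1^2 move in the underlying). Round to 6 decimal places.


d1 = -0.0010082703; d2 = -0.4252723390
phi(d1) = 0.3989420776; exp(-qT) = 1.0000000000; exp(-rT) = 0.9714164645
Gamma = exp(-qT) * phi(d1) / (S * sigma * sqrt(T)) = 1.0000000000 * 0.3989420776 / (10.8000 * 0.6000 * 0.7071067812) = 0.087066

Answer: Gamma = 0.087066


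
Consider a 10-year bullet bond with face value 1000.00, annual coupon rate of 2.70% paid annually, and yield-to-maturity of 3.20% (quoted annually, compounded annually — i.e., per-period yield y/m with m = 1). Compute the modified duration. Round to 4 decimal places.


Answer: Modified duration = 8.5922

Derivation:
Coupon per period c = face * coupon_rate / m = 27.000000
Periods per year m = 1; per-period yield y/m = 0.032000
Number of cashflows N = 10
Cashflows (t years, CF_t, discount factor 1/(1+y/m)^(m*t), PV):
  t = 1.0000: CF_t = 27.000000, DF = 0.968992, PV = 26.162791
  t = 2.0000: CF_t = 27.000000, DF = 0.938946, PV = 25.351541
  t = 3.0000: CF_t = 27.000000, DF = 0.909831, PV = 24.565447
  t = 4.0000: CF_t = 27.000000, DF = 0.881620, PV = 23.803728
  t = 5.0000: CF_t = 27.000000, DF = 0.854283, PV = 23.065628
  t = 6.0000: CF_t = 27.000000, DF = 0.827793, PV = 22.350414
  t = 7.0000: CF_t = 27.000000, DF = 0.802125, PV = 21.657378
  t = 8.0000: CF_t = 27.000000, DF = 0.777253, PV = 20.985832
  t = 9.0000: CF_t = 27.000000, DF = 0.753152, PV = 20.335108
  t = 10.0000: CF_t = 1027.000000, DF = 0.729799, PV = 749.503164
Price P = sum_t PV_t = 957.781032
First compute Macaulay numerator sum_t t * PV_t:
  t * PV_t at t = 1.0000: 26.162791
  t * PV_t at t = 2.0000: 50.703083
  t * PV_t at t = 3.0000: 73.696341
  t * PV_t at t = 4.0000: 95.214911
  t * PV_t at t = 5.0000: 115.328138
  t * PV_t at t = 6.0000: 134.102487
  t * PV_t at t = 7.0000: 151.601648
  t * PV_t at t = 8.0000: 167.886654
  t * PV_t at t = 9.0000: 183.015974
  t * PV_t at t = 10.0000: 7495.031642
Macaulay duration D = 8492.743669 / 957.781032 = 8.867104
Modified duration = D / (1 + y/m) = 8.867104 / (1 + 0.032000) = 8.592155


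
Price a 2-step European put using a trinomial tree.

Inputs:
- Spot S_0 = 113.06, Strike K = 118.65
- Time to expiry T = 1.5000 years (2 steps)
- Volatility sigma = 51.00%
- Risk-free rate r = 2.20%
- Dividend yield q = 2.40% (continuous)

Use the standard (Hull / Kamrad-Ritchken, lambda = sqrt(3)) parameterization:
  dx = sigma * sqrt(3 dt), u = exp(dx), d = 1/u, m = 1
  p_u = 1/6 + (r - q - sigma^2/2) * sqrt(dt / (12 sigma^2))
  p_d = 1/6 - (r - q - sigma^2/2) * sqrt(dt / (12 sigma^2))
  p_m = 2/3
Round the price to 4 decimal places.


Answer: Price = V(0,0) = 27.2512

Derivation:
dt = T/N = 0.750000; dx = sigma*sqrt(3*dt) = 0.765000
u = exp(dx) = 2.148994; d = 1/u = 0.465334
p_u = 0.101936, p_m = 0.666667, p_d = 0.231397
Discount per step: exp(-r*dt) = 0.983635
Stock lattice S(k, j) with j the centered position index:
  k=0: S(0,+0) = 113.0600
  k=1: S(1,-1) = 52.6107; S(1,+0) = 113.0600; S(1,+1) = 242.9653
  k=2: S(2,-2) = 24.4815; S(2,-1) = 52.6107; S(2,+0) = 113.0600; S(2,+1) = 242.9653; S(2,+2) = 522.1311
Terminal payoffs V(N, j) = max(K - S_T, 0):
  V(2,-2) = 94.168477; V(2,-1) = 66.039346; V(2,+0) = 5.590000; V(2,+1) = 0.000000; V(2,+2) = 0.000000
Backward induction: V(k, j) = exp(-r*dt) * [p_u * V(k+1, j+1) + p_m * V(k+1, j) + p_d * V(k+1, j-1)]
  V(1,-1) = exp(-r*dt) * [p_u*5.590000 + p_m*66.039346 + p_d*94.168477] = 65.299975
  V(1,+0) = exp(-r*dt) * [p_u*0.000000 + p_m*5.590000 + p_d*66.039346] = 18.696919
  V(1,+1) = exp(-r*dt) * [p_u*0.000000 + p_m*0.000000 + p_d*5.590000] = 1.272342
  V(0,+0) = exp(-r*dt) * [p_u*1.272342 + p_m*18.696919 + p_d*65.299975] = 27.251158
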